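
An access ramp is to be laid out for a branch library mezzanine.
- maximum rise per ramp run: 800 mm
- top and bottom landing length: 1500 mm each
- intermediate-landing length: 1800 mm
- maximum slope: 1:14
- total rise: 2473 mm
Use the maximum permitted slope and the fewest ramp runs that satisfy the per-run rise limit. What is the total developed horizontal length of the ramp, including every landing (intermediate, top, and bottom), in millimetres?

43022 mm

2473 / 800 = 3.09, so 4 ramp runs are needed. That means 3 intermediate landings.
Horizontal run for 2473 mm of rise at 1:14 is 2473 × 14 = 34622 mm.
3 intermediate landings contribute 3 × 1800 = 5400 mm.
Top and bottom landings: 2 × 1500 = 3000 mm.
Total = 34622 + 5400 + 3000 = 43022 mm.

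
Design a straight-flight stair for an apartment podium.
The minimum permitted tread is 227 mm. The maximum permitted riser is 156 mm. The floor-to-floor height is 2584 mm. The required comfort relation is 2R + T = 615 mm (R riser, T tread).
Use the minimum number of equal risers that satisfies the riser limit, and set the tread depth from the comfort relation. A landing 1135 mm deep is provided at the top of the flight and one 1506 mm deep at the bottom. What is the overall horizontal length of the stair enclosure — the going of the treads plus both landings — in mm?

At most 156 each: 2584/156 = 16.56, giving 17 risers.
Each riser is 2584/17 = 152 mm (≤ 156 mm).
T = 615 − 2·152 = 311 mm, which satisfies the 227 mm minimum.
17 risers give 16 treads; going = 16 × 311 = 4976 mm.
Enclosure = 4976 + 1135 + 1506 = 7617 mm.

7617 mm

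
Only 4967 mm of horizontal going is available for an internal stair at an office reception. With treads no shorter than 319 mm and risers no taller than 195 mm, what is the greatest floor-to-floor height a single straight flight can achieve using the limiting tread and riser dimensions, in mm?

Treads that fit: ⌊4967 / 319⌋ = 15.
Risers = treads + 1 = 16.
Maximum height = 16 × 195 = 3120 mm.

3120 mm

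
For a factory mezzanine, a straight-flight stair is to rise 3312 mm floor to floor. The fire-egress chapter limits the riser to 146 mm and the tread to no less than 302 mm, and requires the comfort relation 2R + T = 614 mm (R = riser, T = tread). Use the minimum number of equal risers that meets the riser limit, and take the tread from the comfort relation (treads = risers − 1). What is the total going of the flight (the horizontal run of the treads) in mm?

3312 / 146 = 22.68, so 23 risers are needed.
Each riser is 3312/23 = 144 mm (≤ 146 mm).
From 2R + T = 614: T = 614 − 288 = 326 mm.
Treads = 23 − 1 = 22; going = 22 × 326 = 7172 mm.

7172 mm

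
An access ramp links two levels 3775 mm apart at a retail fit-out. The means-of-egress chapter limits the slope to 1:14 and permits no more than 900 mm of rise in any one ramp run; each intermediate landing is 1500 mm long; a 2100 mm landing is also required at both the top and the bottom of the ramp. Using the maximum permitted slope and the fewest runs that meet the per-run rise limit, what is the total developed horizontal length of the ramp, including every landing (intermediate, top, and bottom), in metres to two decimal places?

63.05 m

3775 / 900 = 4.19, so 5 ramp runs are needed. That means 4 intermediate landings.
Horizontal run for 3775 mm of rise at 1:14 is 3775 × 14 = 52850 mm.
Intermediate landings: 4 × 1500 = 6000 mm.
Top and bottom landings: 2 × 2100 = 4200 mm.
Total = 52850 + 6000 + 4200 = 63050 mm.
= 63.05 m.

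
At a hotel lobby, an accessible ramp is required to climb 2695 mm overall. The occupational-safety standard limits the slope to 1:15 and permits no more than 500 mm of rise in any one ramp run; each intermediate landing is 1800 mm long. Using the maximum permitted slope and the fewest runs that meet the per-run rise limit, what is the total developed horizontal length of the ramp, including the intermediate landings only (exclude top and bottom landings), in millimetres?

⌈2695/500⌉ = 6 ramp runs. That means 5 intermediate landings.
Horizontal run for 2695 mm of rise at 1:15 is 2695 × 15 = 40425 mm.
Intermediate landings: 5 × 1800 = 9000 mm.
Developed length = 40425 + 9000 = 49425 mm.

49425 mm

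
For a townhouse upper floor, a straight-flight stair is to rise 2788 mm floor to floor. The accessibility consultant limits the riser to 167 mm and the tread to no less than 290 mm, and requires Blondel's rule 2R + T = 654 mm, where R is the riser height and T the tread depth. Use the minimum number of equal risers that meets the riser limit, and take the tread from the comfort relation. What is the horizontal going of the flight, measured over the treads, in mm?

5216 mm

2788 / 167 = 16.695 → round up to 17 risers.
Each riser is 2788/17 = 164 mm (≤ 167 mm).
T = 654 − 2·164 = 326 mm, which satisfies the 290 mm minimum.
Treads = 17 − 1 = 16; going = 16 × 326 = 5216 mm.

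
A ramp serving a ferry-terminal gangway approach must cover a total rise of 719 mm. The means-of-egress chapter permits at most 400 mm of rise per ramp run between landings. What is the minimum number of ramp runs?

719 / 400 = 1.798 → round up to 2 ramp runs.

2 runs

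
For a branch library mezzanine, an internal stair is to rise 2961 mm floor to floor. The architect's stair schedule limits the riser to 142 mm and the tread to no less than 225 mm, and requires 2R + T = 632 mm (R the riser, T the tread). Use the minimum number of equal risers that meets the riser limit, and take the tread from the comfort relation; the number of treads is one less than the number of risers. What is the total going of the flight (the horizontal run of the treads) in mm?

2961 / 142 = 20.852 → round up to 21 risers.
Riser R = 2961 / 21 = 141 mm, within the 142 mm limit.
Tread T = 632 − 2 × 141 = 350 mm (≥ 225 mm).
Treads = 21 − 1 = 20; going = 20 × 350 = 7000 mm.

7000 mm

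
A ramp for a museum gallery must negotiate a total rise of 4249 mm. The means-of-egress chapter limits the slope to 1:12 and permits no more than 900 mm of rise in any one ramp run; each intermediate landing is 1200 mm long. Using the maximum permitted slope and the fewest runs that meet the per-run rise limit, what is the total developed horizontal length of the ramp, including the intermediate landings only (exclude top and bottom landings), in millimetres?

55788 mm

At most 900 each: 4249/900 = 4.72, giving 5 ramp runs. That means 4 intermediate landings.
Horizontal run for 4249 mm of rise at 1:12 is 4249 × 12 = 50988 mm.
4 intermediate landings contribute 4 × 1200 = 4800 mm.
Total developed length = 50988 + 4800 = 55788 mm.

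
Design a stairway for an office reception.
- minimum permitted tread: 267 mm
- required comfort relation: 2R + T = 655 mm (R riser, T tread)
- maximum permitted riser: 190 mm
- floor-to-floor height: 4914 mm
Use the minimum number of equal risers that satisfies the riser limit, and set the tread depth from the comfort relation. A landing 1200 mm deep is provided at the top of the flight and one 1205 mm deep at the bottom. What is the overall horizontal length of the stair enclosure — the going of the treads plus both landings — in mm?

4914 / 190 = 25.863 → round up to 26 risers.
Each riser is 4914/26 = 189 mm (≤ 190 mm).
T = 655 − 2·189 = 277 mm, which satisfies the 267 mm minimum.
Going = (26 − 1) × 277 = 6925 mm.
Enclosure = 6925 + 1200 + 1205 = 9330 mm.

9330 mm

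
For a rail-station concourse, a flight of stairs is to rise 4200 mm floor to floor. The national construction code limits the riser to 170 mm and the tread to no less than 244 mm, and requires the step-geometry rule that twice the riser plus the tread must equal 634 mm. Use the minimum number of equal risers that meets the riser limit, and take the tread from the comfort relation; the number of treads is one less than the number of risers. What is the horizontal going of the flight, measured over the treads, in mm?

4200 / 170 = 24.71, so 25 risers are needed.
Riser R = 4200 / 25 = 168 mm, within the 170 mm limit.
From 2R + T = 634: T = 634 − 336 = 298 mm.
Going = (25 − 1) × 298 = 7152 mm.

7152 mm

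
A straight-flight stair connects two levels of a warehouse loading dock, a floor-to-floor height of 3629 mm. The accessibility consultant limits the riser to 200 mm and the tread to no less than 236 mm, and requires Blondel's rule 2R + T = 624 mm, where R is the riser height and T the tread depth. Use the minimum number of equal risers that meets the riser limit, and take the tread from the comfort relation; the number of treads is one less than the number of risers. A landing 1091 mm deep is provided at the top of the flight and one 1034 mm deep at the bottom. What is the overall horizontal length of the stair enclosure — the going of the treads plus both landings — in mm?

At most 200 each: 3629/200 = 18.14, giving 19 risers.
Riser R = 3629 / 19 = 191 mm, within the 200 mm limit.
Tread T = 624 − 2 × 191 = 242 mm (≥ 236 mm).
19 risers give 18 treads; going = 18 × 242 = 4356 mm.
Enclosure = 4356 + 1091 + 1034 = 6481 mm.

6481 mm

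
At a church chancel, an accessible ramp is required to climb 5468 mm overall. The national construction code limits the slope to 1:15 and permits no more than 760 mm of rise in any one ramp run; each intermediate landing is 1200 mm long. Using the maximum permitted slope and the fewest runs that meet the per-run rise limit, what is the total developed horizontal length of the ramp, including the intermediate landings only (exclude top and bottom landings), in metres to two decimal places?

At most 760 each: 5468/760 = 7.19, giving 8 ramp runs. That means 7 intermediate landings.
Horizontal run for 5468 mm of rise at 1:15 is 5468 × 15 = 82020 mm.
7 intermediate landings contribute 7 × 1200 = 8400 mm.
Total developed length = 82020 + 8400 = 90420 mm.
= 90.42 m.

90.42 m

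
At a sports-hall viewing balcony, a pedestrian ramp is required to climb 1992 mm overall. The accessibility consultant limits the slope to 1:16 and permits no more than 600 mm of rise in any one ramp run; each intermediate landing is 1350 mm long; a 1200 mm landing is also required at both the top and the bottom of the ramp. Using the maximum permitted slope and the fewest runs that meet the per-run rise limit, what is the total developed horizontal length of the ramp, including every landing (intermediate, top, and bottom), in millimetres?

⌈1992/600⌉ = 4 ramp runs. That means 3 intermediate landings.
Horizontal run for 1992 mm of rise at 1:16 is 1992 × 16 = 31872 mm.
3 intermediate landings contribute 3 × 1350 = 4050 mm.
Top and bottom landings: 2 × 1200 = 2400 mm.
Total = 31872 + 4050 + 2400 = 38322 mm.

38322 mm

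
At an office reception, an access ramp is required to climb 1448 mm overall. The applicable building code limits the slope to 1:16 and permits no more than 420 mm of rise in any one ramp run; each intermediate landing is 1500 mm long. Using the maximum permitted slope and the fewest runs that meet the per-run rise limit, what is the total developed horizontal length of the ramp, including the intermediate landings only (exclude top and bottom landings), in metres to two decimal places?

27.67 m

1448 / 420 = 3.448 → round up to 4 ramp runs. That means 3 intermediate landings.
Ramp run (horizontal) at 1:16: 1448 × 16 = 23168 mm.
Intermediate landings: 3 × 1500 = 4500 mm.
Total developed length = 23168 + 4500 = 27668 mm.
= 27.67 m.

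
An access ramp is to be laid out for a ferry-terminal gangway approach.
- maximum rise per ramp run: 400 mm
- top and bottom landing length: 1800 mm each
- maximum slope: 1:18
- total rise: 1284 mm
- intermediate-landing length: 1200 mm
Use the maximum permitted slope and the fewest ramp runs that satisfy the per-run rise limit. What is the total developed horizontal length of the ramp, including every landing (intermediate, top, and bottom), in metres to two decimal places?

30.31 m

At most 400 each: 1284/400 = 3.21, giving 4 ramp runs. That means 3 intermediate landings.
Ramp run (horizontal) at 1:18: 1284 × 18 = 23112 mm.
3 intermediate landings contribute 3 × 1200 = 3600 mm.
Top and bottom landings: 2 × 1800 = 3600 mm.
Total = 23112 + 3600 + 3600 = 30312 mm.
= 30.31 m.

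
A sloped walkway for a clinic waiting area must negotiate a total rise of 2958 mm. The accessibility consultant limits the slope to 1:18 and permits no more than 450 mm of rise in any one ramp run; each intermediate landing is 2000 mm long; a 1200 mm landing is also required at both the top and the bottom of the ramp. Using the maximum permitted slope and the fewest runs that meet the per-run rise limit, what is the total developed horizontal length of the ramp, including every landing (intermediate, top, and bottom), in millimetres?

2958 / 450 = 6.57, so 7 ramp runs are needed. That means 6 intermediate landings.
Horizontal run for 2958 mm of rise at 1:18 is 2958 × 18 = 53244 mm.
Intermediate landings: 6 × 2000 = 12000 mm.
Top and bottom landings: 2 × 1200 = 2400 mm.
Total = 53244 + 12000 + 2400 = 67644 mm.

67644 mm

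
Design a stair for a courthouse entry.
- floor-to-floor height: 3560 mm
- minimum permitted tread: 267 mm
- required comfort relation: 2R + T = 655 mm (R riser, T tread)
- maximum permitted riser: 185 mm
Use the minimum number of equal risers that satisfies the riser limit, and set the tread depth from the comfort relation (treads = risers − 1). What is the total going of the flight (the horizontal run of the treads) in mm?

5681 mm

3560 / 185 = 19.24, so 20 risers are needed.
Each riser is 3560/20 = 178 mm (≤ 185 mm).
Tread T = 655 − 2 × 178 = 299 mm (≥ 267 mm).
Treads = 20 − 1 = 19; going = 19 × 299 = 5681 mm.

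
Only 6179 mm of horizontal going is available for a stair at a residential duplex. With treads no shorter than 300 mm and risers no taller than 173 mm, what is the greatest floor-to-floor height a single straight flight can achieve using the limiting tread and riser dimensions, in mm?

Treads that fit: ⌊6179 / 300⌋ = 20.
Risers = treads + 1 = 21.
Maximum height = 21 × 173 = 3633 mm.

3633 mm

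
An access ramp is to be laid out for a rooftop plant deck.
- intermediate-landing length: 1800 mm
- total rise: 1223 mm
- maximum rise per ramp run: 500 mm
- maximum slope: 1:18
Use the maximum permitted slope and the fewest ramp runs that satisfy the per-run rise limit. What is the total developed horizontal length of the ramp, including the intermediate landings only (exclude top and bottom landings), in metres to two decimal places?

At most 500 each: 1223/500 = 2.45, giving 3 ramp runs. That means 2 intermediate landings.
Ramp run (horizontal) at 1:18: 1223 × 18 = 22014 mm.
2 intermediate landings contribute 2 × 1800 = 3600 mm.
Total developed length = 22014 + 3600 = 25614 mm.
= 25.61 m.

25.61 m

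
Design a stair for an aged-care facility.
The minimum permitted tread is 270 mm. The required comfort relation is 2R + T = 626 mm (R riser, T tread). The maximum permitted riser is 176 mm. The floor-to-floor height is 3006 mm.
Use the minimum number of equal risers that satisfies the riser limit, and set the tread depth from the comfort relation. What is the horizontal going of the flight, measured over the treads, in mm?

4964 mm

At most 176 each: 3006/176 = 17.08, giving 18 risers.
Each riser is 3006/18 = 167 mm (≤ 176 mm).
Tread T = 626 − 2 × 167 = 292 mm (≥ 270 mm).
18 risers give 17 treads; going = 17 × 292 = 4964 mm.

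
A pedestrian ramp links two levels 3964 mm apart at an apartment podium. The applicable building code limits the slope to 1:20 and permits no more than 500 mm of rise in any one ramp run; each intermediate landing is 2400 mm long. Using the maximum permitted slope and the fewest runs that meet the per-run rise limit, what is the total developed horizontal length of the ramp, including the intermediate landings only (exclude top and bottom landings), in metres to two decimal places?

96.08 m

At most 500 each: 3964/500 = 7.93, giving 8 ramp runs. That means 7 intermediate landings.
Ramp run (horizontal) at 1:20: 3964 × 20 = 79280 mm.
7 intermediate landings contribute 7 × 2400 = 16800 mm.
Developed length = 79280 + 16800 = 96080 mm.
= 96.08 m.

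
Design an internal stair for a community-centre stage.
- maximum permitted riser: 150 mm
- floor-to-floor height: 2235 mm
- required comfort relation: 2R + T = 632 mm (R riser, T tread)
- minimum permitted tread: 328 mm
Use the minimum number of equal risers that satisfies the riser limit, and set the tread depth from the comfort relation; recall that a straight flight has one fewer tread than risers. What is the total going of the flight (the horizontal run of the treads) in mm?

2235 / 150 = 14.900 → round up to 15 risers.
Riser R = 2235 / 15 = 149 mm, within the 150 mm limit.
T = 632 − 2·149 = 334 mm, which satisfies the 328 mm minimum.
Going = (15 − 1) × 334 = 4676 mm.

4676 mm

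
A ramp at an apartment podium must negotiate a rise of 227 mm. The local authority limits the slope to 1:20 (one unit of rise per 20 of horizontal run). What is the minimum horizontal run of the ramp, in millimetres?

4540 mm

Run = rise × 20 = 227 × 20 = 4540 mm.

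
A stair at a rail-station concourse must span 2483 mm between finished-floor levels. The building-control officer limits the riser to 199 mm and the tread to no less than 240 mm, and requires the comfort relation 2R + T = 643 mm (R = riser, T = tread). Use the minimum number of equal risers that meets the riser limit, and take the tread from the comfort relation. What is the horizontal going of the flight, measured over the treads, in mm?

2483 / 199 = 12.48, so 13 risers are needed.
R = 2483 ÷ 13 = 191 mm.
From 2R + T = 643: T = 643 − 382 = 261 mm.
Going = (13 − 1) × 261 = 3132 mm.

3132 mm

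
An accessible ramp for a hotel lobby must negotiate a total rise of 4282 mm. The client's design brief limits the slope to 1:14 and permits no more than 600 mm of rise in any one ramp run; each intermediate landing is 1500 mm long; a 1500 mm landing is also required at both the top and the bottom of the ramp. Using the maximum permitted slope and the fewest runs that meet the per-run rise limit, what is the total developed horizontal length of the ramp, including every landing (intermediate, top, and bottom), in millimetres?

4282 / 600 = 7.14, so 8 ramp runs are needed. That means 7 intermediate landings.
Ramp run (horizontal) at 1:14: 4282 × 14 = 59948 mm.
7 intermediate landings contribute 7 × 1500 = 10500 mm.
Top and bottom landings: 2 × 1500 = 3000 mm.
Total = 59948 + 10500 + 3000 = 73448 mm.

73448 mm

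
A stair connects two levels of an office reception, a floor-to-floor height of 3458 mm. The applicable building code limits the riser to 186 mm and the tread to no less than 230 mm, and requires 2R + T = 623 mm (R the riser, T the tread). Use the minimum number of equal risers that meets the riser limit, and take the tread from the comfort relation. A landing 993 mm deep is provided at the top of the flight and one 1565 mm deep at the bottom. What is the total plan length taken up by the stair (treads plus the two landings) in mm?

At most 186 each: 3458/186 = 18.59, giving 19 risers.
Each riser is 3458/19 = 182 mm (≤ 186 mm).
From 2R + T = 623: T = 623 − 364 = 259 mm.
19 risers give 18 treads; going = 18 × 259 = 4662 mm.
Add landings: 4662 + 993 + 1565 = 7220 mm.

7220 mm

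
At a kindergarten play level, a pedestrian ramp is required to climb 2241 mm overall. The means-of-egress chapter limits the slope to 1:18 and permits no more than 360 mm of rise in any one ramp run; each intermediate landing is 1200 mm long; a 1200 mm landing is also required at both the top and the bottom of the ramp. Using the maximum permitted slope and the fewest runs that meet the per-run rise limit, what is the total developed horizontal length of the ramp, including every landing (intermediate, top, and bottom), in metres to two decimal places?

49.94 m

2241 / 360 = 6.225 → round up to 7 ramp runs. That means 6 intermediate landings.
Horizontal run for 2241 mm of rise at 1:18 is 2241 × 18 = 40338 mm.
Intermediate landings: 6 × 1200 = 7200 mm.
Top and bottom landings: 2 × 1200 = 2400 mm.
Total = 40338 + 7200 + 2400 = 49938 mm.
= 49.94 m.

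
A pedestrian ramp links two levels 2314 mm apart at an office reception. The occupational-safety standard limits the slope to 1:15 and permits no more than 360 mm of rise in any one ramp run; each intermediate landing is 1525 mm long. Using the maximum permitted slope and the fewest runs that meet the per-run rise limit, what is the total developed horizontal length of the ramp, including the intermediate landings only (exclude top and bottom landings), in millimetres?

2314 / 360 = 6.428 → round up to 7 ramp runs. That means 6 intermediate landings.
Horizontal run for 2314 mm of rise at 1:15 is 2314 × 15 = 34710 mm.
Intermediate landings: 6 × 1525 = 9150 mm.
Developed length = 34710 + 9150 = 43860 mm.

43860 mm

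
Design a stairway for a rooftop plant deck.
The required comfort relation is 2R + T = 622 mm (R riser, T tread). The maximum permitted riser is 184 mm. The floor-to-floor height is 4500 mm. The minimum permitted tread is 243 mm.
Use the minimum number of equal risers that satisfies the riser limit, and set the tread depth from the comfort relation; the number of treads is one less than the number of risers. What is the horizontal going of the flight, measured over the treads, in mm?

6288 mm

⌈4500/184⌉ = 25 risers.
Riser R = 4500 / 25 = 180 mm, within the 184 mm limit.
T = 622 − 2·180 = 262 mm, which satisfies the 243 mm minimum.
25 risers give 24 treads; going = 24 × 262 = 6288 mm.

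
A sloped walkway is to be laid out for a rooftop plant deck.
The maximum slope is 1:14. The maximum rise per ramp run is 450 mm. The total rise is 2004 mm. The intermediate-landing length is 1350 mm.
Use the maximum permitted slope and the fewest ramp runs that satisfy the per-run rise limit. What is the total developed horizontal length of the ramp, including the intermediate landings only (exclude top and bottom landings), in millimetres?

33456 mm

2004 / 450 = 4.453 → round up to 5 ramp runs. That means 4 intermediate landings.
Ramp run (horizontal) at 1:14: 2004 × 14 = 28056 mm.
4 intermediate landings contribute 4 × 1350 = 5400 mm.
Total developed length = 28056 + 5400 = 33456 mm.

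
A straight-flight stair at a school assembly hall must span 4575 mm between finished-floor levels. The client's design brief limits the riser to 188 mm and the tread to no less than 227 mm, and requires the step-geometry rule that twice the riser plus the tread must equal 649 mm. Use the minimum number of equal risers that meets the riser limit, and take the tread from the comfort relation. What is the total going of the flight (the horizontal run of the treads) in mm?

4575 / 188 = 24.34, so 25 risers are needed.
Riser R = 4575 / 25 = 183 mm, within the 188 mm limit.
Tread T = 649 − 2 × 183 = 283 mm (≥ 227 mm).
25 risers give 24 treads; going = 24 × 283 = 6792 mm.

6792 mm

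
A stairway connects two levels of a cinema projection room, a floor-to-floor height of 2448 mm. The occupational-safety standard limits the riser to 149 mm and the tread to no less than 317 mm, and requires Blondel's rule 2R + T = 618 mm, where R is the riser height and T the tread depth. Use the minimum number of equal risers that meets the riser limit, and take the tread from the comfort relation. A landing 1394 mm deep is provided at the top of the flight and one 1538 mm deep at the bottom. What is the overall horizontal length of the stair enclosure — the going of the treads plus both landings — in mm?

8212 mm

⌈2448/149⌉ = 17 risers.
R = 2448 ÷ 17 = 144 mm.
From 2R + T = 618: T = 618 − 288 = 330 mm.
17 risers give 16 treads; going = 16 × 330 = 5280 mm.
Enclosure = 5280 + 1394 + 1538 = 8212 mm.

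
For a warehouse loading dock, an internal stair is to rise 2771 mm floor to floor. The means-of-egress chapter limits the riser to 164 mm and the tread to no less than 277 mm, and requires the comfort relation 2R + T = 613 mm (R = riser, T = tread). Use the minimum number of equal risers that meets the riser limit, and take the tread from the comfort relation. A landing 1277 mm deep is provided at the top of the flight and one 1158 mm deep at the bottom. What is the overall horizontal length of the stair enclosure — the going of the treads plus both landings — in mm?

7027 mm

At most 164 each: 2771/164 = 16.90, giving 17 risers.
Riser R = 2771 / 17 = 163 mm, within the 164 mm limit.
T = 613 − 2·163 = 287 mm, which satisfies the 277 mm minimum.
17 risers give 16 treads; going = 16 × 287 = 4592 mm.
Add landings: 4592 + 1277 + 1158 = 7027 mm.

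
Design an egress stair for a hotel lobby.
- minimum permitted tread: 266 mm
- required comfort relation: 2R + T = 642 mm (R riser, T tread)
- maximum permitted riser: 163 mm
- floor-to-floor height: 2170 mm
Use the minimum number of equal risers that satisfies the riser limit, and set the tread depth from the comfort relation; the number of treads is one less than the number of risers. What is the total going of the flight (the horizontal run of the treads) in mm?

4316 mm

2170 / 163 = 13.313 → round up to 14 risers.
R = 2170 ÷ 14 = 155 mm.
Tread T = 642 − 2 × 155 = 332 mm (≥ 266 mm).
Going = (14 − 1) × 332 = 4316 mm.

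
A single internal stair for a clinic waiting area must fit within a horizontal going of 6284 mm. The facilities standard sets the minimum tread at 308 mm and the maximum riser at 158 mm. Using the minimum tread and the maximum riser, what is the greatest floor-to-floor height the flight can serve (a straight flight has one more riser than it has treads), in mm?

3318 mm

6284 / 308 = 20.40, so 20 treads fit.
Risers = treads + 1 = 21.
Maximum height = 21 × 158 = 3318 mm.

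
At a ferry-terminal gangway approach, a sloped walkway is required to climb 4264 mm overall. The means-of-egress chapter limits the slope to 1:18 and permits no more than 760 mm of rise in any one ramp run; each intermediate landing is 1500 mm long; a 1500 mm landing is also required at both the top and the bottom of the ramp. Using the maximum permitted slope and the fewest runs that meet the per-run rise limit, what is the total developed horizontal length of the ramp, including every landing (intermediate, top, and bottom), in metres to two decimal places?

4264 / 760 = 5.61, so 6 ramp runs are needed. That means 5 intermediate landings.
Ramp run (horizontal) at 1:18: 4264 × 18 = 76752 mm.
Intermediate landings: 5 × 1500 = 7500 mm.
Top and bottom landings: 2 × 1500 = 3000 mm.
Total = 76752 + 7500 + 3000 = 87252 mm.
= 87.25 m.

87.25 m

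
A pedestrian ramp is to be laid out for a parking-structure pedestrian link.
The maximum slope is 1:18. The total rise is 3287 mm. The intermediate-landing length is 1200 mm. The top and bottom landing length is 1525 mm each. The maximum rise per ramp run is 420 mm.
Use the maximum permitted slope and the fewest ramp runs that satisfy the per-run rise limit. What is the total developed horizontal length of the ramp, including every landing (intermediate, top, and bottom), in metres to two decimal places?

3287 / 420 = 7.826 → round up to 8 ramp runs. That means 7 intermediate landings.
Horizontal run for 3287 mm of rise at 1:18 is 3287 × 18 = 59166 mm.
7 intermediate landings contribute 7 × 1200 = 8400 mm.
Top and bottom landings: 2 × 1525 = 3050 mm.
Total = 59166 + 8400 + 3050 = 70616 mm.
= 70.62 m.

70.62 m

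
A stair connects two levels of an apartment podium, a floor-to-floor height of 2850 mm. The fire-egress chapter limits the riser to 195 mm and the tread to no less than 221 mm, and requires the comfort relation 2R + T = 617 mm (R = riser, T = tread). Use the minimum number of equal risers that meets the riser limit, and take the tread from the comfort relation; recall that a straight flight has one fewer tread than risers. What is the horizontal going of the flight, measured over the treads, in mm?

⌈2850/195⌉ = 15 risers.
Riser R = 2850 / 15 = 190 mm, within the 195 mm limit.
Tread T = 617 − 2 × 190 = 237 mm (≥ 221 mm).
15 risers give 14 treads; going = 14 × 237 = 3318 mm.

3318 mm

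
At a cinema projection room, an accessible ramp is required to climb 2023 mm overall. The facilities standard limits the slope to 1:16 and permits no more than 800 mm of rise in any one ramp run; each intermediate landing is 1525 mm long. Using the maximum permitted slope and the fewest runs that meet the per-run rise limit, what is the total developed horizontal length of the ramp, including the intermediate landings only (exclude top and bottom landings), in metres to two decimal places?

At most 800 each: 2023/800 = 2.53, giving 3 ramp runs. That means 2 intermediate landings.
Horizontal run for 2023 mm of rise at 1:16 is 2023 × 16 = 32368 mm.
Intermediate landings: 2 × 1525 = 3050 mm.
Total developed length = 32368 + 3050 = 35418 mm.
= 35.42 m.

35.42 m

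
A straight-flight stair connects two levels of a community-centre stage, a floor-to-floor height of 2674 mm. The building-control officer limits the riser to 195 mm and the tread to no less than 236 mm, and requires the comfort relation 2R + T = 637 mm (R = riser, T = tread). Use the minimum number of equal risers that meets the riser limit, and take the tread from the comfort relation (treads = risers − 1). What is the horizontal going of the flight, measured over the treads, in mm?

3315 mm

2674 / 195 = 13.71, so 14 risers are needed.
Each riser is 2674/14 = 191 mm (≤ 195 mm).
From 2R + T = 637: T = 637 − 382 = 255 mm.
Treads = 14 − 1 = 13; going = 13 × 255 = 3315 mm.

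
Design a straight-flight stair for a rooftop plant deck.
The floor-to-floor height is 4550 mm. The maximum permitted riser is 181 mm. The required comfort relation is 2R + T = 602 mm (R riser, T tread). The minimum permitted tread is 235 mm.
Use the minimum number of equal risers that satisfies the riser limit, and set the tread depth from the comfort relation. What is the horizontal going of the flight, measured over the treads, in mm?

6300 mm

4550 / 181 = 25.14, so 26 risers are needed.
Each riser is 4550/26 = 175 mm (≤ 181 mm).
T = 602 − 2·175 = 252 mm, which satisfies the 235 mm minimum.
Going = (26 − 1) × 252 = 6300 mm.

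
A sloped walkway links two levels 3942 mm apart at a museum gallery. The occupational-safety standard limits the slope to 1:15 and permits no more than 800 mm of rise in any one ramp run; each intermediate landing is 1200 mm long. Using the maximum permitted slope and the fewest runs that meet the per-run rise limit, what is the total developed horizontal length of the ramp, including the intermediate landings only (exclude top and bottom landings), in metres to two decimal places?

At most 800 each: 3942/800 = 4.93, giving 5 ramp runs. That means 4 intermediate landings.
Ramp run (horizontal) at 1:15: 3942 × 15 = 59130 mm.
4 intermediate landings contribute 4 × 1200 = 4800 mm.
Developed length = 59130 + 4800 = 63930 mm.
= 63.93 m.

63.93 m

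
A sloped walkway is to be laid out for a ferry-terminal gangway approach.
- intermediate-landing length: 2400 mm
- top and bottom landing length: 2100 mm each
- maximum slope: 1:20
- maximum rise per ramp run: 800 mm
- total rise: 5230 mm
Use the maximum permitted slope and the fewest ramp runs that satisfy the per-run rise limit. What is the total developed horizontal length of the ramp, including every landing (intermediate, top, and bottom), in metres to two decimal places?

⌈5230/800⌉ = 7 ramp runs. That means 6 intermediate landings.
Horizontal run for 5230 mm of rise at 1:20 is 5230 × 20 = 104600 mm.
Intermediate landings: 6 × 2400 = 14400 mm.
Top and bottom landings: 2 × 2100 = 4200 mm.
Total = 104600 + 14400 + 4200 = 123200 mm.
= 123.20 m.

123.20 m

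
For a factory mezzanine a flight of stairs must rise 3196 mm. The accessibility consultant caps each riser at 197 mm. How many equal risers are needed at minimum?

⌈3196/197⌉ = 17 risers.

17 risers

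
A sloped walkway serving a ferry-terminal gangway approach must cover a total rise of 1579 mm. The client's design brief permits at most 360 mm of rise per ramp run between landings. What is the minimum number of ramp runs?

At most 360 each: 1579/360 = 4.39, giving 5 ramp runs.

5 runs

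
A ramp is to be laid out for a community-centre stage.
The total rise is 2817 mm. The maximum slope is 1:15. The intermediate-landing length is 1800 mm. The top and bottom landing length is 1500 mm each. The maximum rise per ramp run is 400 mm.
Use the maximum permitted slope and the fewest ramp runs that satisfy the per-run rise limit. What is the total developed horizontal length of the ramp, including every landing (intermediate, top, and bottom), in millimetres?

2817 / 400 = 7.043 → round up to 8 ramp runs. That means 7 intermediate landings.
Ramp run (horizontal) at 1:15: 2817 × 15 = 42255 mm.
Intermediate landings: 7 × 1800 = 12600 mm.
Top and bottom landings: 2 × 1500 = 3000 mm.
Total = 42255 + 12600 + 3000 = 57855 mm.

57855 mm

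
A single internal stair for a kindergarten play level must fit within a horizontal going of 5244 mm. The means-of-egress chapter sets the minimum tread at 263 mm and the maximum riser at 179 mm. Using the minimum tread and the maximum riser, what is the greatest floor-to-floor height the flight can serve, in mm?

3580 mm

5244 / 263 = 19.94, so 19 treads fit.
Risers = treads + 1 = 20.
Maximum height = 20 × 179 = 3580 mm.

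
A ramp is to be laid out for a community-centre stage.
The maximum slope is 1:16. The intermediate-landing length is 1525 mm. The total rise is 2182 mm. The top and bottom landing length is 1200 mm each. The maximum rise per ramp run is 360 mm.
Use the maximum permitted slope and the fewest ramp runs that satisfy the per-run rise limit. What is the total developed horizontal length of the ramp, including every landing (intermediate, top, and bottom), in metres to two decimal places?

At most 360 each: 2182/360 = 6.06, giving 7 ramp runs. That means 6 intermediate landings.
Ramp run (horizontal) at 1:16: 2182 × 16 = 34912 mm.
Intermediate landings: 6 × 1525 = 9150 mm.
Top and bottom landings: 2 × 1200 = 2400 mm.
Total = 34912 + 9150 + 2400 = 46462 mm.
= 46.46 m.

46.46 m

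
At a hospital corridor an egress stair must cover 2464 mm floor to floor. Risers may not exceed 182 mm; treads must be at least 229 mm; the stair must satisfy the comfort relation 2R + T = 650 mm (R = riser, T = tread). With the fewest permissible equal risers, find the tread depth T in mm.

298 mm

2464 / 182 = 13.54, so 14 risers are needed.
R = 2464 ÷ 14 = 176 mm.
From 2R + T = 650: T = 650 − 352 = 298 mm.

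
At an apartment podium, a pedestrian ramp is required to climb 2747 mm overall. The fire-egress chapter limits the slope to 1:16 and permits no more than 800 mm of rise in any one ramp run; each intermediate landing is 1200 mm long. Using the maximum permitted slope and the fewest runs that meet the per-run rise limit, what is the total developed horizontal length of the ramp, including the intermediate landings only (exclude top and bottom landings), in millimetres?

47552 mm

At most 800 each: 2747/800 = 3.43, giving 4 ramp runs. That means 3 intermediate landings.
Horizontal run for 2747 mm of rise at 1:16 is 2747 × 16 = 43952 mm.
Intermediate landings: 3 × 1200 = 3600 mm.
Developed length = 43952 + 3600 = 47552 mm.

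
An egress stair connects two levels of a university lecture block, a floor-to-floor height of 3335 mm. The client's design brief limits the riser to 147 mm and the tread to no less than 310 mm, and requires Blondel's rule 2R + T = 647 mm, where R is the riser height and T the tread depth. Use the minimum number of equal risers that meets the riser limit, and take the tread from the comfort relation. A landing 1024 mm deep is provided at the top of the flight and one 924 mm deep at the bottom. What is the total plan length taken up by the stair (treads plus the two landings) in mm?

9802 mm

3335 / 147 = 22.687 → round up to 23 risers.
R = 3335 ÷ 23 = 145 mm.
T = 647 − 2·145 = 357 mm, which satisfies the 310 mm minimum.
Going = (23 − 1) × 357 = 7854 mm.
Add landings: 7854 + 1024 + 924 = 9802 mm.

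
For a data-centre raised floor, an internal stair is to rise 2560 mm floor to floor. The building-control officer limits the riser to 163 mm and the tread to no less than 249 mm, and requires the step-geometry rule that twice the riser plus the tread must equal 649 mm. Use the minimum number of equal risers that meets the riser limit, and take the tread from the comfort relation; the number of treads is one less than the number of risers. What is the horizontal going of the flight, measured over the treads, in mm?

2560 / 163 = 15.71, so 16 risers are needed.
R = 2560 ÷ 16 = 160 mm.
Tread T = 649 − 2 × 160 = 329 mm (≥ 249 mm).
16 risers give 15 treads; going = 15 × 329 = 4935 mm.

4935 mm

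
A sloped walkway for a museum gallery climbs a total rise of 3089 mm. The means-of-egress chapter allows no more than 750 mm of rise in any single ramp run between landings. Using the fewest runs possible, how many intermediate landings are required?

4 intermediate landings

At most 750 each: 3089/750 = 4.12, giving 5 ramp runs.
5 runs are separated by 4 intermediate landings.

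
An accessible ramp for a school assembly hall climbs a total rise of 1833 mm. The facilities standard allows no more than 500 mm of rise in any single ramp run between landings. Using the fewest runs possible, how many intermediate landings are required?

3 intermediate landings

1833 / 500 = 3.666 → round up to 4 ramp runs.
4 runs are separated by 3 intermediate landings.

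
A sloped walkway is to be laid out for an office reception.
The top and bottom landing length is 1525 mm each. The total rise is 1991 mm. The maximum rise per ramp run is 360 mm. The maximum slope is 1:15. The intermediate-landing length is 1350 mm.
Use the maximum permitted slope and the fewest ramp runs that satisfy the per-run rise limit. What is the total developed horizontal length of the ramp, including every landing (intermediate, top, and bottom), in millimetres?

1991 / 360 = 5.53, so 6 ramp runs are needed. That means 5 intermediate landings.
Ramp run (horizontal) at 1:15: 1991 × 15 = 29865 mm.
Intermediate landings: 5 × 1350 = 6750 mm.
Top and bottom landings: 2 × 1525 = 3050 mm.
Total = 29865 + 6750 + 3050 = 39665 mm.

39665 mm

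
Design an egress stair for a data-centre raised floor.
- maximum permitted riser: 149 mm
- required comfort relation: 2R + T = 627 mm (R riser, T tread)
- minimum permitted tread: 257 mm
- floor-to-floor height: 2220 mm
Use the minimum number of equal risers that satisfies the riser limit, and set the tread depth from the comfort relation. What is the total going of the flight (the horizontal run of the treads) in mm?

2220 / 149 = 14.899 → round up to 15 risers.
Riser R = 2220 / 15 = 148 mm, within the 149 mm limit.
T = 627 − 2·148 = 331 mm, which satisfies the 257 mm minimum.
Going = (15 − 1) × 331 = 4634 mm.

4634 mm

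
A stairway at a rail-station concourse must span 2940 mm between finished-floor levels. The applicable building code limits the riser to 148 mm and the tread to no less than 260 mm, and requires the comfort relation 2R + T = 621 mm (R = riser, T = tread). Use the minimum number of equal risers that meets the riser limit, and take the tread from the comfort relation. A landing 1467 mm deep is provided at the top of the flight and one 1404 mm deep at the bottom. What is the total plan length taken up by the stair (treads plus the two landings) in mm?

2940 / 148 = 19.86, so 20 risers are needed.
R = 2940 ÷ 20 = 147 mm.
From 2R + T = 621: T = 621 − 294 = 327 mm.
Going = (20 − 1) × 327 = 6213 mm.
Enclosure = 6213 + 1467 + 1404 = 9084 mm.

9084 mm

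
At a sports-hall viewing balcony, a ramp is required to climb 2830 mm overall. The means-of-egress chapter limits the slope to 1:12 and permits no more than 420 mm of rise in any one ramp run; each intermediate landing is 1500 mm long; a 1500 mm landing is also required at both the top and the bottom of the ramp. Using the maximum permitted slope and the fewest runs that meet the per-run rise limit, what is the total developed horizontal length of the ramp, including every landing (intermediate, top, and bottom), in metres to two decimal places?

45.96 m

2830 / 420 = 6.74, so 7 ramp runs are needed. That means 6 intermediate landings.
Ramp run (horizontal) at 1:12: 2830 × 12 = 33960 mm.
6 intermediate landings contribute 6 × 1500 = 9000 mm.
Top and bottom landings: 2 × 1500 = 3000 mm.
Total = 33960 + 9000 + 3000 = 45960 mm.
= 45.96 m.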